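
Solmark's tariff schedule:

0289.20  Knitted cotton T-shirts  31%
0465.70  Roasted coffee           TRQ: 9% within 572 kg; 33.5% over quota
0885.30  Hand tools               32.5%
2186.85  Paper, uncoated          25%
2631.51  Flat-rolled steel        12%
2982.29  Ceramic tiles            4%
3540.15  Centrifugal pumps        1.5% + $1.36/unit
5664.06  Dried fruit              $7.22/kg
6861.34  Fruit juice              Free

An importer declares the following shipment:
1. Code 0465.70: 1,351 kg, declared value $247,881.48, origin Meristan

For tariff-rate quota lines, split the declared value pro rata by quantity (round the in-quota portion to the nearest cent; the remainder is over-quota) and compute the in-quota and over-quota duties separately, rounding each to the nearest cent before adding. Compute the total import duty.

Line 1 (0465.70, Meristan, 1,351 kg, $247,881.48):
Code 0465.70 is under a tariff-rate quota (threshold 572 kg). In-quota: 572 kg at 9%; over-quota: 779 kg at 33.5%.
Pro-rata value split: in-quota = $247,881.48 × 572/1,351 = $104,950.56; over-quota = $247,881.48 − $104,950.56 = $142,930.92.
In-quota duty = $104,950.56 × 9% = $9,445.55. Over-quota duty = $142,930.92 × 33.5% = $47,881.86.
Line duty = $9,445.55 + $47,881.86 = $57,327.41.

$57,327.41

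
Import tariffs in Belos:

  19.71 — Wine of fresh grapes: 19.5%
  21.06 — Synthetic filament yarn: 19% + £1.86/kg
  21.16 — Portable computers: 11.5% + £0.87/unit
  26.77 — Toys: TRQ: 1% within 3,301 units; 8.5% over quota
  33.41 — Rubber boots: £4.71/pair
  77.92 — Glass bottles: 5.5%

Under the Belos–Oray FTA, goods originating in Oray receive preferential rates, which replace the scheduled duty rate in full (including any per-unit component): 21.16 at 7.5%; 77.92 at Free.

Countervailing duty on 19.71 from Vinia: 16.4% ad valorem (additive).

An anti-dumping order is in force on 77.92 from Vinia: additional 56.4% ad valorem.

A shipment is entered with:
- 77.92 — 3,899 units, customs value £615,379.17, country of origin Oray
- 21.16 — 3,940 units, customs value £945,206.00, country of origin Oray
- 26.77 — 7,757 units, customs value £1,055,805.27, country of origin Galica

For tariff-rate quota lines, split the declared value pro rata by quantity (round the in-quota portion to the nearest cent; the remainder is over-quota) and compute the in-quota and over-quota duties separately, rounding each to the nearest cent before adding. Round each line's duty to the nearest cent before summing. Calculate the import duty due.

Line 1 (77.92, Oray, 3,899 units, £615,379.17):
Base rate for 77.92 is 5.5%.
Origin Oray qualifies under the Belos–Oray agreement and 77.92 is covered: preferential rate Free applies instead.
The additional-duty order on 77.92 targets Vinia, not Oray; it does not apply.
Duty = £615,379.17 × 0% = £0.00.
Line 2 (21.16, Oray, 3,940 units, £945,206.00):
Base rate for 21.16 is 11.5% + £0.87/unit.
Origin Oray qualifies under the Belos–Oray agreement and 21.16 is covered: preferential rate 7.5% applies instead.
Duty = £945,206.00 × 7.5% = £70,890.45.
Line 3 (26.77, Galica, 7,757 units, £1,055,805.27):
Code 26.77 is under a tariff-rate quota (threshold 3,301 units). In-quota: 3,301 units at 1%; over-quota: 4,456 units at 8.5%.
Pro-rata value split: in-quota = £1,055,805.27 × 3,301/7,757 = £449,299.11; over-quota = £1,055,805.27 − £449,299.11 = £606,506.16.
In-quota duty = £449,299.11 × 1% = £4,492.99. Over-quota duty = £606,506.16 × 8.5% = £51,553.02.
Line duty = £4,492.99 + £51,553.02 = £56,046.01.
Total = £0.00 + £70,890.45 + £56,046.01 = £126,936.46.

£126,936.46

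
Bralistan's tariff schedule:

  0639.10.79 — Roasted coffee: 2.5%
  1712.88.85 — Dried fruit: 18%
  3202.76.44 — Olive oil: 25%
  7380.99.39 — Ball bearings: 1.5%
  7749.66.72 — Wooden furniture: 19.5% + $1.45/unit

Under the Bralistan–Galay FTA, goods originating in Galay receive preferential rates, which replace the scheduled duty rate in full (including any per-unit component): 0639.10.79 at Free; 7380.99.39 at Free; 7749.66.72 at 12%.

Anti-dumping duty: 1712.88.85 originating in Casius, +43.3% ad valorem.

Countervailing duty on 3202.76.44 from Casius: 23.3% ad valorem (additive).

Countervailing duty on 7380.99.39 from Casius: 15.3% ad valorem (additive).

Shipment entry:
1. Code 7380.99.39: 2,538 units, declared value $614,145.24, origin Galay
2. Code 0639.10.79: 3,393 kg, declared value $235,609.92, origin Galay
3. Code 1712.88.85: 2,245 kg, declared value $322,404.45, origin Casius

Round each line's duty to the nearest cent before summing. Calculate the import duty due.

$197,633.93

Line 1 (7380.99.39, Galay, 2,538 units, $614,145.24):
Base rate for 7380.99.39 is 1.5%.
Origin Galay qualifies under the Bralistan–Galay agreement and 7380.99.39 is covered: preferential rate Free applies instead.
The additional-duty order on 7380.99.39 targets Casius, not Galay; it does not apply.
Duty = $614,145.24 × 0% = $0.00.
Line 2 (0639.10.79, Galay, 3,393 kg, $235,609.92):
Base rate for 0639.10.79 is 2.5%.
Origin Galay qualifies under the Bralistan–Galay agreement and 0639.10.79 is covered: preferential rate Free applies instead.
Duty = $235,609.92 × 0% = $0.00.
Line 3 (1712.88.85, Casius, 2,245 kg, $322,404.45):
Base rate for 1712.88.85 is 18%.
Additional duty on 1712.88.85 from Casius: +43.3%. Applied ad valorem rate: 18% + 43.3% = 61.3%.
Duty = $322,404.45 × 61.3% = $197,633.93.
Total = $0.00 + $0.00 + $197,633.93 = $197,633.93.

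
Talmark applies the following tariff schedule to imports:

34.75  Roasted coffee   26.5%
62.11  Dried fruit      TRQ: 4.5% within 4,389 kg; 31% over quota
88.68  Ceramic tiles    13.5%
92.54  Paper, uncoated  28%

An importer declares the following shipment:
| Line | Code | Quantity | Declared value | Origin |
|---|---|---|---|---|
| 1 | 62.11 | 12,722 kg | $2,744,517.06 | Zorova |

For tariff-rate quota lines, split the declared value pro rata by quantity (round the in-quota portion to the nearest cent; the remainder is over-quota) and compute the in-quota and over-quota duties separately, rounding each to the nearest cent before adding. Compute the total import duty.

$599,887.96

Line 1 (62.11, Zorova, 12,722 kg, $2,744,517.06):
Code 62.11 is under a tariff-rate quota (threshold 4,389 kg). In-quota: 4,389 kg at 4.5%; over-quota: 8,333 kg at 31%.
Pro-rata value split: in-quota = $2,744,517.06 × 4,389/12,722 = $946,838.97; over-quota = $2,744,517.06 − $946,838.97 = $1,797,678.09.
In-quota duty = $946,838.97 × 4.5% = $42,607.75. Over-quota duty = $1,797,678.09 × 31% = $557,280.21.
Line duty = $42,607.75 + $557,280.21 = $599,887.96.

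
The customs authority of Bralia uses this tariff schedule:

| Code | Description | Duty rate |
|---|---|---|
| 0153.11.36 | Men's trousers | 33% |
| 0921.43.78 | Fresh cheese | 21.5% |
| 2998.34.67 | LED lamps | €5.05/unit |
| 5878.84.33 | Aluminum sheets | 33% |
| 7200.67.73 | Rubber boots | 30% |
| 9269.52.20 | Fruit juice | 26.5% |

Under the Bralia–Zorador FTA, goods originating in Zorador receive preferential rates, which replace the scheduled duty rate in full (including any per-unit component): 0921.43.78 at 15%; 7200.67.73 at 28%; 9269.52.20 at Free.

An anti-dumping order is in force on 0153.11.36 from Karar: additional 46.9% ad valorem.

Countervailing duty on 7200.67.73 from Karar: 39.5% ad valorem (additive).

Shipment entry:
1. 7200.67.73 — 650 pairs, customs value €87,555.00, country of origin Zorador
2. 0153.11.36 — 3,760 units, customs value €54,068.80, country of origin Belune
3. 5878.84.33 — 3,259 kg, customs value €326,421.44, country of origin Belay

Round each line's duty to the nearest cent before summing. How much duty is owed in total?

€150,077.18

Line 1 (7200.67.73, Zorador, 650 pairs, €87,555.00):
Base rate for 7200.67.73 is 30%.
Origin Zorador qualifies under the Bralia–Zorador agreement and 7200.67.73 is covered: preferential rate 28% applies instead.
The additional-duty order on 7200.67.73 targets Karar, not Zorador; it does not apply.
Duty = €87,555.00 × 28% = €24,515.40.
Line 2 (0153.11.36, Belune, 3,760 units, €54,068.80):
Base rate for 0153.11.36 is 33%.
The additional-duty order on 0153.11.36 targets Karar, not Belune; it does not apply.
Duty = €54,068.80 × 33% = €17,842.70.
Line 3 (5878.84.33, Belay, 3,259 kg, €326,421.44):
Base rate for 5878.84.33 is 33%.
Duty = €326,421.44 × 33% = €107,719.08.
Total = €24,515.40 + €17,842.70 + €107,719.08 = €150,077.18.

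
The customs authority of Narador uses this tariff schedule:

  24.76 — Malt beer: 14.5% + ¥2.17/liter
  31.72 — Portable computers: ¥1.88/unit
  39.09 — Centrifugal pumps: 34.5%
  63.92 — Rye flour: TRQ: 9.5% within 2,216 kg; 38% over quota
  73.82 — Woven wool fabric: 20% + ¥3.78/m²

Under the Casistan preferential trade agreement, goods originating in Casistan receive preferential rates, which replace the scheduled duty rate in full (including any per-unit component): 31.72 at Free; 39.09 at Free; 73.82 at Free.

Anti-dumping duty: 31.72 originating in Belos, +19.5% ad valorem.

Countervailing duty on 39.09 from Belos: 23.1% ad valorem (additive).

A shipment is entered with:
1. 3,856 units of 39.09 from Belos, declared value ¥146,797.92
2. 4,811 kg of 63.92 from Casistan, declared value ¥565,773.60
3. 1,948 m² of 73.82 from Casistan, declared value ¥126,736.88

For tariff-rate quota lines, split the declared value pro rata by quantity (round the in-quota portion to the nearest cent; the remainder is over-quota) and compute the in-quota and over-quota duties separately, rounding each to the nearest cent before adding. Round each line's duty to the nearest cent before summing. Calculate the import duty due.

Line 1 (39.09, Belos, 3,856 units, ¥146,797.92):
Base rate for 39.09 is 34.5%.
39.09 has an FTA preferential rate, but origin Belos is not Casistan; base rate stands.
Additional duty on 39.09 from Belos: +23.1%. Applied ad valorem rate: 34.5% + 23.1% = 57.6%.
Duty = ¥146,797.92 × 57.6% = ¥84,555.60.
Line 2 (63.92, Casistan, 4,811 kg, ¥565,773.60):
Code 63.92 is under a tariff-rate quota (threshold 2,216 kg). In-quota: 2,216 kg at 9.5%; over-quota: 2,595 kg at 38%.
Pro-rata value split: in-quota = ¥565,773.60 × 2,216/4,811 = ¥260,601.60; over-quota = ¥565,773.60 − ¥260,601.60 = ¥305,172.00.
In-quota duty = ¥260,601.60 × 9.5% = ¥24,757.15. Over-quota duty = ¥305,172.00 × 38% = ¥115,965.36.
Line duty = ¥24,757.15 + ¥115,965.36 = ¥140,722.51.
Line 3 (73.82, Casistan, 1,948 m², ¥126,736.88):
Base rate for 73.82 is 20% + ¥3.78/m².
Origin Casistan qualifies under the Narador–Casistan agreement and 73.82 is covered: preferential rate Free applies instead.
Duty = ¥126,736.88 × 0% = ¥0.00.
Total = ¥84,555.60 + ¥140,722.51 + ¥0.00 = ¥225,278.11.

¥225,278.11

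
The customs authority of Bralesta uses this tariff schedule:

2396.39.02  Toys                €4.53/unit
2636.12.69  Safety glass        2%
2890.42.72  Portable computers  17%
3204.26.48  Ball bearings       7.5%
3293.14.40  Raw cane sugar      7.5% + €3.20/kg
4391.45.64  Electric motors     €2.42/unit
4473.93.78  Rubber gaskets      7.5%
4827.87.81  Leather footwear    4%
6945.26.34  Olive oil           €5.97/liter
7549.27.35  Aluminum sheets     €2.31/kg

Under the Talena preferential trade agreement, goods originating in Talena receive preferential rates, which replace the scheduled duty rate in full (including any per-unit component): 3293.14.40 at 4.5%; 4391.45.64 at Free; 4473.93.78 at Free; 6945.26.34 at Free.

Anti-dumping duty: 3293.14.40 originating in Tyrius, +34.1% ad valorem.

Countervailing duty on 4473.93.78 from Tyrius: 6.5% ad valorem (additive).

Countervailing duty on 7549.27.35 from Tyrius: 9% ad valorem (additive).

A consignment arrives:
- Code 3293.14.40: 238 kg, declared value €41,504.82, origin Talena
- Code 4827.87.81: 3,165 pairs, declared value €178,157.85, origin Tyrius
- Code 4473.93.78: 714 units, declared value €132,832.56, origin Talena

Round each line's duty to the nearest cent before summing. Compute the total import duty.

Line 1 (3293.14.40, Talena, 238 kg, €41,504.82):
Base rate for 3293.14.40 is 7.5% + €3.20/kg.
Origin Talena qualifies under the Bralesta–Talena agreement and 3293.14.40 is covered: preferential rate 4.5% applies instead.
The additional-duty order on 3293.14.40 targets Tyrius, not Talena; it does not apply.
Duty = €41,504.82 × 4.5% = €1,867.72.
Line 2 (4827.87.81, Tyrius, 3,165 pairs, €178,157.85):
Base rate for 4827.87.81 is 4%.
Duty = €178,157.85 × 4% = €7,126.31.
Line 3 (4473.93.78, Talena, 714 units, €132,832.56):
Base rate for 4473.93.78 is 7.5%.
Origin Talena qualifies under the Bralesta–Talena agreement and 4473.93.78 is covered: preferential rate Free applies instead.
The additional-duty order on 4473.93.78 targets Tyrius, not Talena; it does not apply.
Duty = €132,832.56 × 0% = €0.00.
Total = €1,867.72 + €7,126.31 + €0.00 = €8,994.03.

€8,994.03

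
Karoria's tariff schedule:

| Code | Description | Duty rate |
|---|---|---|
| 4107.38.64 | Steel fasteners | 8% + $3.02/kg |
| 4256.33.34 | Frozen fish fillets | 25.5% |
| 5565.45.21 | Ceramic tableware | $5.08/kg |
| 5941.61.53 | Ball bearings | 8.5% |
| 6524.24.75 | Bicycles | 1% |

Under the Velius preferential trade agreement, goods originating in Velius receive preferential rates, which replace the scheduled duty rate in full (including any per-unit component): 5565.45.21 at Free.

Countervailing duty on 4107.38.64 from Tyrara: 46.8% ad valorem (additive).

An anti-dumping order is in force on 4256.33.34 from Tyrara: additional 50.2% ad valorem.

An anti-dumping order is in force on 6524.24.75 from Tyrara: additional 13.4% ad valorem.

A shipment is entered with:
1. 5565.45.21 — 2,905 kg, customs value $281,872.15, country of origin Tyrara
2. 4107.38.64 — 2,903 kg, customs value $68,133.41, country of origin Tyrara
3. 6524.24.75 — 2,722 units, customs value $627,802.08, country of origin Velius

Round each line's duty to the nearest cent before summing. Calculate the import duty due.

$67,139.59

Line 1 (5565.45.21, Tyrara, 2,905 kg, $281,872.15):
Base rate for 5565.45.21 is $5.08/kg.
5565.45.21 has an FTA preferential rate, but origin Tyrara is not Velius; base rate stands.
Duty = 2,905 × $5.08 = $14,757.40.
Line 2 (4107.38.64, Tyrara, 2,903 kg, $68,133.41):
Base rate for 4107.38.64 is 8% + $3.02/kg.
Additional duty on 4107.38.64 from Tyrara: +46.8%. Applied ad valorem rate: 8% + 46.8% = 54.8%.
Duty = $68,133.41 × 54.8% + 2,903 × $3.02 = $46,104.17.
Line 3 (6524.24.75, Velius, 2,722 units, $627,802.08):
Base rate for 6524.24.75 is 1%.
Origin Velius is the FTA partner but 6524.24.75 is not on the preference list; base rate stands.
The additional-duty order on 6524.24.75 targets Tyrara, not Velius; it does not apply.
Duty = $627,802.08 × 1% = $6,278.02.
Total = $14,757.40 + $46,104.17 + $6,278.02 = $67,139.59.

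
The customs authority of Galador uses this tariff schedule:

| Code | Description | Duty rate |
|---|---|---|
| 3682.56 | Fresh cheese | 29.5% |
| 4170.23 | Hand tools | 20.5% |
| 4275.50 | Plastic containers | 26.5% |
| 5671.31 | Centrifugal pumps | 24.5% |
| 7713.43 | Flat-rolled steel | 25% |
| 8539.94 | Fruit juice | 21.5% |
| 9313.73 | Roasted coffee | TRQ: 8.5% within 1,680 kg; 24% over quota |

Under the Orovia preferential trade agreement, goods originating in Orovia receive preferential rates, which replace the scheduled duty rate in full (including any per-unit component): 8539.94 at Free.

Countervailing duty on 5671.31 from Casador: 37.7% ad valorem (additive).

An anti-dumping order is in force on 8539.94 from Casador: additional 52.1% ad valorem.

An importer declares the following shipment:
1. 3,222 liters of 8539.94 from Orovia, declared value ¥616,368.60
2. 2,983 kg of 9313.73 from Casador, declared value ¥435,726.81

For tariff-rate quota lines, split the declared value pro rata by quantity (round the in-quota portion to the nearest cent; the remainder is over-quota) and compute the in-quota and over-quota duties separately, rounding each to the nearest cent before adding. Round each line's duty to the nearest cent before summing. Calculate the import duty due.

Line 1 (8539.94, Orovia, 3,222 liters, ¥616,368.60):
Base rate for 8539.94 is 21.5%.
Origin Orovia qualifies under the Galador–Orovia agreement and 8539.94 is covered: preferential rate Free applies instead.
The additional-duty order on 8539.94 targets Casador, not Orovia; it does not apply.
Duty = ¥616,368.60 × 0% = ¥0.00.
Line 2 (9313.73, Casador, 2,983 kg, ¥435,726.81):
Code 9313.73 is under a tariff-rate quota (threshold 1,680 kg). In-quota: 1,680 kg at 8.5%; over-quota: 1,303 kg at 24%.
Pro-rata value split: in-quota = ¥435,726.81 × 1,680/2,983 = ¥245,397.60; over-quota = ¥435,726.81 − ¥245,397.60 = ¥190,329.21.
In-quota duty = ¥245,397.60 × 8.5% = ¥20,858.80. Over-quota duty = ¥190,329.21 × 24% = ¥45,679.01.
Line duty = ¥20,858.80 + ¥45,679.01 = ¥66,537.81.
Total = ¥0.00 + ¥66,537.81 = ¥66,537.81.

¥66,537.81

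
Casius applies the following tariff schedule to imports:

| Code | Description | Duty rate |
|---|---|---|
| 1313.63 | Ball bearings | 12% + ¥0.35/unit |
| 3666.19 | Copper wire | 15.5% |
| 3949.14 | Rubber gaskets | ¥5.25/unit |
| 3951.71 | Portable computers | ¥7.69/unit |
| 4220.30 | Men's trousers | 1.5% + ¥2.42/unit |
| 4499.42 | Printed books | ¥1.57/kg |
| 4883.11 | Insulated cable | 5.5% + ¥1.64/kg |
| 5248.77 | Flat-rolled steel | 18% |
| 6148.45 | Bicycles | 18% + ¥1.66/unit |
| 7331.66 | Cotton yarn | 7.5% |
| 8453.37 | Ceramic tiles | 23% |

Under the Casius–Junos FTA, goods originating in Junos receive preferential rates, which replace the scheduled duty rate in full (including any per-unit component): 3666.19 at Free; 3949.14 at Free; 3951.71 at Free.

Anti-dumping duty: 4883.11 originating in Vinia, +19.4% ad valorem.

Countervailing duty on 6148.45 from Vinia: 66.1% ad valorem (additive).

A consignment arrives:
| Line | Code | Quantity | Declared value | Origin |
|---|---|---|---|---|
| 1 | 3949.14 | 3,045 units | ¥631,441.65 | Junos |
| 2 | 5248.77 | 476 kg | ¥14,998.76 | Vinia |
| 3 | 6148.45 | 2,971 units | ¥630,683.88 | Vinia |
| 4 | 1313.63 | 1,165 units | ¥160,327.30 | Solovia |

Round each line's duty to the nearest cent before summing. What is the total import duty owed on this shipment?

Line 1 (3949.14, Junos, 3,045 units, ¥631,441.65):
Base rate for 3949.14 is ¥5.25/unit.
Origin Junos qualifies under the Casius–Junos agreement and 3949.14 is covered: preferential rate Free applies instead.
Duty = ¥631,441.65 × 0% = ¥0.00.
Line 2 (5248.77, Vinia, 476 kg, ¥14,998.76):
Base rate for 5248.77 is 18%.
Duty = ¥14,998.76 × 18% = ¥2,699.78.
Line 3 (6148.45, Vinia, 2,971 units, ¥630,683.88):
Base rate for 6148.45 is 18% + ¥1.66/unit.
Additional duty on 6148.45 from Vinia: +66.1%. Applied ad valorem rate: 18% + 66.1% = 84.1%.
Duty = ¥630,683.88 × 84.1% + 2,971 × ¥1.66 = ¥535,337.00.
Line 4 (1313.63, Solovia, 1,165 units, ¥160,327.30):
Base rate for 1313.63 is 12% + ¥0.35/unit.
Duty = ¥160,327.30 × 12% + 1,165 × ¥0.35 = ¥19,647.03.
Total = ¥0.00 + ¥2,699.78 + ¥535,337.00 + ¥19,647.03 = ¥557,683.81.

¥557,683.81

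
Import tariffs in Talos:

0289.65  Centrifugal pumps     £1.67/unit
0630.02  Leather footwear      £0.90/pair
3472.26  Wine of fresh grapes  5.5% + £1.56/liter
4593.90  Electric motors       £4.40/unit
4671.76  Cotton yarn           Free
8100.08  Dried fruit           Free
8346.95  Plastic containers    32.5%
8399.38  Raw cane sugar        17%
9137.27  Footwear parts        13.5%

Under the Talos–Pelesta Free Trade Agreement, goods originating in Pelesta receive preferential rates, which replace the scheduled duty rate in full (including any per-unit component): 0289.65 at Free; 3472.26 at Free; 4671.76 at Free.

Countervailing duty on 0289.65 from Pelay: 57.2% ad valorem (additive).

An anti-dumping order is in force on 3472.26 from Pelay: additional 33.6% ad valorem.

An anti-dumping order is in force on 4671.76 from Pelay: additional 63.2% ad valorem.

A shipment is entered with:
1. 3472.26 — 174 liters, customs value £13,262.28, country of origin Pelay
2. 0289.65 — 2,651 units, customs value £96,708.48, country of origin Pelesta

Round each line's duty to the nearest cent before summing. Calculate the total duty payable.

£5,456.99

Line 1 (3472.26, Pelay, 174 liters, £13,262.28):
Base rate for 3472.26 is 5.5% + £1.56/liter.
3472.26 has an FTA preferential rate, but origin Pelay is not Pelesta; base rate stands.
Additional duty on 3472.26 from Pelay: +33.6%. Applied ad valorem rate: 5.5% + 33.6% = 39.1%.
Duty = £13,262.28 × 39.1% + 174 × £1.56 = £5,456.99.
Line 2 (0289.65, Pelesta, 2,651 units, £96,708.48):
Base rate for 0289.65 is £1.67/unit.
Origin Pelesta qualifies under the Talos–Pelesta agreement and 0289.65 is covered: preferential rate Free applies instead.
The additional-duty order on 0289.65 targets Pelay, not Pelesta; it does not apply.
Duty = £96,708.48 × 0% = £0.00.
Total = £5,456.99 + £0.00 = £5,456.99.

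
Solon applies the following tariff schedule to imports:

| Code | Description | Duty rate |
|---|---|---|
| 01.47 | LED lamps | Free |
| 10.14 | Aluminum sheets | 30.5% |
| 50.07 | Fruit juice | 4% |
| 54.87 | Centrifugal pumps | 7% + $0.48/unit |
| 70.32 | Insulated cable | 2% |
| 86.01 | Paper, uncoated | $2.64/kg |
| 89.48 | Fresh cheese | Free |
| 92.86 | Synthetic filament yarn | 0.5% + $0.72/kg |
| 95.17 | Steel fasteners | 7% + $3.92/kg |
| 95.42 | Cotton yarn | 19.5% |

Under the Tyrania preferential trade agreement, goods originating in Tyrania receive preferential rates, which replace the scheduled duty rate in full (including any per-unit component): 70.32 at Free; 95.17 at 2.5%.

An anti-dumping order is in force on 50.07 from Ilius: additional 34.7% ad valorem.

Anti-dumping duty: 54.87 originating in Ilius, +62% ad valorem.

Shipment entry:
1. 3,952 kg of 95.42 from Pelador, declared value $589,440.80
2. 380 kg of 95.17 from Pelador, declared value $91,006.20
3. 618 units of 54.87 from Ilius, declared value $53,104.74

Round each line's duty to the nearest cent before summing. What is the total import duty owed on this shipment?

Line 1 (95.42, Pelador, 3,952 kg, $589,440.80):
Base rate for 95.42 is 19.5%.
Duty = $589,440.80 × 19.5% = $114,940.96.
Line 2 (95.17, Pelador, 380 kg, $91,006.20):
Base rate for 95.17 is 7% + $3.92/kg.
95.17 has an FTA preferential rate, but origin Pelador is not Tyrania; base rate stands.
Duty = $91,006.20 × 7% + 380 × $3.92 = $7,860.03.
Line 3 (54.87, Ilius, 618 units, $53,104.74):
Base rate for 54.87 is 7% + $0.48/unit.
Additional duty on 54.87 from Ilius: +62%. Applied ad valorem rate: 7% + 62% = 69%.
Duty = $53,104.74 × 69% + 618 × $0.48 = $36,938.91.
Total = $114,940.96 + $7,860.03 + $36,938.91 = $159,739.90.

$159,739.90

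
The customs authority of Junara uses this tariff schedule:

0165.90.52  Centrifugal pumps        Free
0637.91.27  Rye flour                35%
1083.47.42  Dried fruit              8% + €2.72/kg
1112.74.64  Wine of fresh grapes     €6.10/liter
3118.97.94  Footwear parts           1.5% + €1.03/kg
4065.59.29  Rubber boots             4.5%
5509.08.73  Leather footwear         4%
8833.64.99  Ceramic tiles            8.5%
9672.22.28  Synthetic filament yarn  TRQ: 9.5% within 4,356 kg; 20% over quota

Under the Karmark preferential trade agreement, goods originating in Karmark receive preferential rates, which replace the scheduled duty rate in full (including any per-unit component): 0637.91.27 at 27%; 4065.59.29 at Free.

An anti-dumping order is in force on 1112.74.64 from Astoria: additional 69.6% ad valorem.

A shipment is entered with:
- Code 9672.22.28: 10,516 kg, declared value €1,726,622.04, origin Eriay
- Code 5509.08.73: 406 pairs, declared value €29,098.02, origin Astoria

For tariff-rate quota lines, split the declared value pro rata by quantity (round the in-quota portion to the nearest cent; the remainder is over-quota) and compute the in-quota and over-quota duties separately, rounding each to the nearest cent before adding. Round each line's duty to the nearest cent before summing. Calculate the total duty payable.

€271,391.11

Line 1 (9672.22.28, Eriay, 10,516 kg, €1,726,622.04):
Code 9672.22.28 is under a tariff-rate quota (threshold 4,356 kg). In-quota: 4,356 kg at 9.5%; over-quota: 6,160 kg at 20%.
Pro-rata value split: in-quota = €1,726,622.04 × 4,356/10,516 = €715,211.64; over-quota = €1,726,622.04 − €715,211.64 = €1,011,410.40.
In-quota duty = €715,211.64 × 9.5% = €67,945.11. Over-quota duty = €1,011,410.40 × 20% = €202,282.08.
Line duty = €67,945.11 + €202,282.08 = €270,227.19.
Line 2 (5509.08.73, Astoria, 406 pairs, €29,098.02):
Base rate for 5509.08.73 is 4%.
Duty = €29,098.02 × 4% = €1,163.92.
Total = €270,227.19 + €1,163.92 = €271,391.11.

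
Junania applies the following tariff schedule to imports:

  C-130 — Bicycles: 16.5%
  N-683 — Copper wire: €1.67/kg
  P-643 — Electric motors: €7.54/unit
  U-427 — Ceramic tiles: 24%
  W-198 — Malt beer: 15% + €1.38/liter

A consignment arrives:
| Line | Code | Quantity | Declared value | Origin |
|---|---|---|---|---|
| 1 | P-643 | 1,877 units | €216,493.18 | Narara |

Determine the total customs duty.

Line 1 (P-643, Narara, 1,877 units, €216,493.18):
Base rate for P-643 is €7.54/unit.
Duty = 1,877 × €7.54 = €14,152.58.

€14,152.58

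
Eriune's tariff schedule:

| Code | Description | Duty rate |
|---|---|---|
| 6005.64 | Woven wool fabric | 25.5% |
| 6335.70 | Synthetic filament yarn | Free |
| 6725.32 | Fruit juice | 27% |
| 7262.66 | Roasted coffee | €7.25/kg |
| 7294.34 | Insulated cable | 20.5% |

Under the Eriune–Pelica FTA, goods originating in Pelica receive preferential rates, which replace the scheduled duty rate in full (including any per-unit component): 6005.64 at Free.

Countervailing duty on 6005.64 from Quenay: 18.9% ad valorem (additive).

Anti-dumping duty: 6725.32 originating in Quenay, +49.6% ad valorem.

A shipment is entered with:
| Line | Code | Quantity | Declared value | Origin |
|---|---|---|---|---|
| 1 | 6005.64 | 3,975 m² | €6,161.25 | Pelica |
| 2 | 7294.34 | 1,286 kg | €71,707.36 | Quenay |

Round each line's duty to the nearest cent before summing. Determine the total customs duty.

€14,700.01

Line 1 (6005.64, Pelica, 3,975 m², €6,161.25):
Base rate for 6005.64 is 25.5%.
Origin Pelica qualifies under the Eriune–Pelica agreement and 6005.64 is covered: preferential rate Free applies instead.
The additional-duty order on 6005.64 targets Quenay, not Pelica; it does not apply.
Duty = €6,161.25 × 0% = €0.00.
Line 2 (7294.34, Quenay, 1,286 kg, €71,707.36):
Base rate for 7294.34 is 20.5%.
Duty = €71,707.36 × 20.5% = €14,700.01.
Total = €0.00 + €14,700.01 = €14,700.01.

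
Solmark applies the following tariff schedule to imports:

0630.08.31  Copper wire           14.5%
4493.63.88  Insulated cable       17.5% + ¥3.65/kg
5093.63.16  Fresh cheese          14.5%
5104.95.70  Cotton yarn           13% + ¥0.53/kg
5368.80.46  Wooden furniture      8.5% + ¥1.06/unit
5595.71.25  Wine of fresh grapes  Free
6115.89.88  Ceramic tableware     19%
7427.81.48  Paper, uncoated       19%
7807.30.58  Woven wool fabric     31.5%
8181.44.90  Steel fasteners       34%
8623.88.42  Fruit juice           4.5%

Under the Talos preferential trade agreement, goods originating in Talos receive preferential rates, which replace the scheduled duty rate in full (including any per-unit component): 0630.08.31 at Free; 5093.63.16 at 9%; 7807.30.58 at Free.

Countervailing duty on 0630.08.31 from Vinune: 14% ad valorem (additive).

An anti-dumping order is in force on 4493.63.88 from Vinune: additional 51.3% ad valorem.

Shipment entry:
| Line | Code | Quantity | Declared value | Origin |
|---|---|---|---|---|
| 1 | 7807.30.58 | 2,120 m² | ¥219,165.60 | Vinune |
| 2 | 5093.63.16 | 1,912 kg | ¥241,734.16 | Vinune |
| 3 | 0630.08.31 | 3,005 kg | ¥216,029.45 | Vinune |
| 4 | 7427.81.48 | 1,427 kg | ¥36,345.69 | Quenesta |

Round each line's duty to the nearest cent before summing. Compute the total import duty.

Line 1 (7807.30.58, Vinune, 2,120 m², ¥219,165.60):
Base rate for 7807.30.58 is 31.5%.
7807.30.58 has an FTA preferential rate, but origin Vinune is not Talos; base rate stands.
Duty = ¥219,165.60 × 31.5% = ¥69,037.16.
Line 2 (5093.63.16, Vinune, 1,912 kg, ¥241,734.16):
Base rate for 5093.63.16 is 14.5%.
5093.63.16 has an FTA preferential rate, but origin Vinune is not Talos; base rate stands.
Duty = ¥241,734.16 × 14.5% = ¥35,051.45.
Line 3 (0630.08.31, Vinune, 3,005 kg, ¥216,029.45):
Base rate for 0630.08.31 is 14.5%.
0630.08.31 has an FTA preferential rate, but origin Vinune is not Talos; base rate stands.
Additional duty on 0630.08.31 from Vinune: +14%. Applied ad valorem rate: 14.5% + 14% = 28.5%.
Duty = ¥216,029.45 × 28.5% = ¥61,568.39.
Line 4 (7427.81.48, Quenesta, 1,427 kg, ¥36,345.69):
Base rate for 7427.81.48 is 19%.
Duty = ¥36,345.69 × 19% = ¥6,905.68.
Total = ¥69,037.16 + ¥35,051.45 + ¥61,568.39 + ¥6,905.68 = ¥172,562.68.

¥172,562.68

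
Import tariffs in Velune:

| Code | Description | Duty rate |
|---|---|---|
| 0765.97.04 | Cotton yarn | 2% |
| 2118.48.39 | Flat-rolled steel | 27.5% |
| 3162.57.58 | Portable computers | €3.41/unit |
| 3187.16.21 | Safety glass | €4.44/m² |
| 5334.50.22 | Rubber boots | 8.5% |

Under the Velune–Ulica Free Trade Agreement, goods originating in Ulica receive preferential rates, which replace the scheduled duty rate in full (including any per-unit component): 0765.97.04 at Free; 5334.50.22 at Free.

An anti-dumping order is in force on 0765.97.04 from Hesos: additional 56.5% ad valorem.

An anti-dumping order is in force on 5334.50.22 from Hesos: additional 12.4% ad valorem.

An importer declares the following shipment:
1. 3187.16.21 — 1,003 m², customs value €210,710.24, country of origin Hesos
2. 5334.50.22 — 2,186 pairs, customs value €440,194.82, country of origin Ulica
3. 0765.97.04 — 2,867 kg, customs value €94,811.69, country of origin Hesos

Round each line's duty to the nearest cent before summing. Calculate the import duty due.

€59,918.16

Line 1 (3187.16.21, Hesos, 1,003 m², €210,710.24):
Base rate for 3187.16.21 is €4.44/m².
Duty = 1,003 × €4.44 = €4,453.32.
Line 2 (5334.50.22, Ulica, 2,186 pairs, €440,194.82):
Base rate for 5334.50.22 is 8.5%.
Origin Ulica qualifies under the Velune–Ulica agreement and 5334.50.22 is covered: preferential rate Free applies instead.
The additional-duty order on 5334.50.22 targets Hesos, not Ulica; it does not apply.
Duty = €440,194.82 × 0% = €0.00.
Line 3 (0765.97.04, Hesos, 2,867 kg, €94,811.69):
Base rate for 0765.97.04 is 2%.
0765.97.04 has an FTA preferential rate, but origin Hesos is not Ulica; base rate stands.
Additional duty on 0765.97.04 from Hesos: +56.5%. Applied ad valorem rate: 2% + 56.5% = 58.5%.
Duty = €94,811.69 × 58.5% = €55,464.84.
Total = €4,453.32 + €0.00 + €55,464.84 = €59,918.16.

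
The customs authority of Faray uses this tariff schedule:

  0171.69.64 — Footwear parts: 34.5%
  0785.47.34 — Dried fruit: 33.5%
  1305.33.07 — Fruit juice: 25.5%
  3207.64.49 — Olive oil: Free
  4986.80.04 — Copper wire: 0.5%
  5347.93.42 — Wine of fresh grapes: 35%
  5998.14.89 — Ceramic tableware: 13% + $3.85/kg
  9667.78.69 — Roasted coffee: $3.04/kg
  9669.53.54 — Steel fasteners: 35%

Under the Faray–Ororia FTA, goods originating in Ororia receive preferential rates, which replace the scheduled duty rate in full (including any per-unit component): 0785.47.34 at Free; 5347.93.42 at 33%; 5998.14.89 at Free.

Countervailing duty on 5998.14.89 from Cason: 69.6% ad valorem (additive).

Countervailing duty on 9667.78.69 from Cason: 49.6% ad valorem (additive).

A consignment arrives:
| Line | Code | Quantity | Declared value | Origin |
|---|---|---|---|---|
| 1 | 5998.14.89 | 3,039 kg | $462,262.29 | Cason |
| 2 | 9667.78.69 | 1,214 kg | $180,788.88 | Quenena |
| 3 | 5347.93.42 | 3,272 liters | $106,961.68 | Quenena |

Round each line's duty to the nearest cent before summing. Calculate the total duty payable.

Line 1 (5998.14.89, Cason, 3,039 kg, $462,262.29):
Base rate for 5998.14.89 is 13% + $3.85/kg.
5998.14.89 has an FTA preferential rate, but origin Cason is not Ororia; base rate stands.
Additional duty on 5998.14.89 from Cason: +69.6%. Applied ad valorem rate: 13% + 69.6% = 82.6%.
Duty = $462,262.29 × 82.6% + 3,039 × $3.85 = $393,528.80.
Line 2 (9667.78.69, Quenena, 1,214 kg, $180,788.88):
Base rate for 9667.78.69 is $3.04/kg.
The additional-duty order on 9667.78.69 targets Cason, not Quenena; it does not apply.
Duty = 1,214 × $3.04 = $3,690.56.
Line 3 (5347.93.42, Quenena, 3,272 liters, $106,961.68):
Base rate for 5347.93.42 is 35%.
5347.93.42 has an FTA preferential rate, but origin Quenena is not Ororia; base rate stands.
Duty = $106,961.68 × 35% = $37,436.59.
Total = $393,528.80 + $3,690.56 + $37,436.59 = $434,655.95.

$434,655.95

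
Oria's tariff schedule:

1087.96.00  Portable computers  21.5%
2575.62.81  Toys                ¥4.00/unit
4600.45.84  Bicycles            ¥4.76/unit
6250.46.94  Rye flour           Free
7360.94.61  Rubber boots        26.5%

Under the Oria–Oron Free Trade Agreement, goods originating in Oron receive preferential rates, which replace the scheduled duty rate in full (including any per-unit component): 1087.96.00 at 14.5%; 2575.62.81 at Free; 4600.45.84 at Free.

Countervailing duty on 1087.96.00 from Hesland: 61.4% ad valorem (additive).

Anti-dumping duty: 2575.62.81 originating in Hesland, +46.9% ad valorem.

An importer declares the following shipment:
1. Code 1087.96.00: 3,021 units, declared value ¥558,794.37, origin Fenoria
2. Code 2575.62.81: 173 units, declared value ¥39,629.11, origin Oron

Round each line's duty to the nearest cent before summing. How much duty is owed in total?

Line 1 (1087.96.00, Fenoria, 3,021 units, ¥558,794.37):
Base rate for 1087.96.00 is 21.5%.
1087.96.00 has an FTA preferential rate, but origin Fenoria is not Oron; base rate stands.
The additional-duty order on 1087.96.00 targets Hesland, not Fenoria; it does not apply.
Duty = ¥558,794.37 × 21.5% = ¥120,140.79.
Line 2 (2575.62.81, Oron, 173 units, ¥39,629.11):
Base rate for 2575.62.81 is ¥4.00/unit.
Origin Oron qualifies under the Oria–Oron agreement and 2575.62.81 is covered: preferential rate Free applies instead.
The additional-duty order on 2575.62.81 targets Hesland, not Oron; it does not apply.
Duty = ¥39,629.11 × 0% = ¥0.00.
Total = ¥120,140.79 + ¥0.00 = ¥120,140.79.

¥120,140.79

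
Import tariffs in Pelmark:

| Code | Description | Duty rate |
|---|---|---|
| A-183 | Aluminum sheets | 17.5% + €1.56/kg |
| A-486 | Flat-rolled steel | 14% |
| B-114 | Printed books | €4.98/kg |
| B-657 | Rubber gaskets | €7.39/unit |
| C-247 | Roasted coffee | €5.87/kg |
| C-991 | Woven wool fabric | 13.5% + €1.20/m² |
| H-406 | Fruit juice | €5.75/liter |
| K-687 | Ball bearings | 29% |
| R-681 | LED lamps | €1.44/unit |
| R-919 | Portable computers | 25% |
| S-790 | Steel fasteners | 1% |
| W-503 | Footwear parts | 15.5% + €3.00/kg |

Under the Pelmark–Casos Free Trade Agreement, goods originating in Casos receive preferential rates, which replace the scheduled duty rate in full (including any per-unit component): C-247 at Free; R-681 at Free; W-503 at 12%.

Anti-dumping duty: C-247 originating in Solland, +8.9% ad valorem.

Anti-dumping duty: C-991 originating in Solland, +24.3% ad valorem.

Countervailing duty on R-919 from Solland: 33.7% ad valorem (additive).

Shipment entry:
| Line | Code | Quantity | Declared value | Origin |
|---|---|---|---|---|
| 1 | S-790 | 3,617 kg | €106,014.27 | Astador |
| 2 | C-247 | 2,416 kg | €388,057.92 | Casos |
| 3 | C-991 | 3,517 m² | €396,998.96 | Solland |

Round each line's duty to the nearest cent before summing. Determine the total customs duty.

Line 1 (S-790, Astador, 3,617 kg, €106,014.27):
Base rate for S-790 is 1%.
Duty = €106,014.27 × 1% = €1,060.14.
Line 2 (C-247, Casos, 2,416 kg, €388,057.92):
Base rate for C-247 is €5.87/kg.
Origin Casos qualifies under the Pelmark–Casos agreement and C-247 is covered: preferential rate Free applies instead.
The additional-duty order on C-247 targets Solland, not Casos; it does not apply.
Duty = €388,057.92 × 0% = €0.00.
Line 3 (C-991, Solland, 3,517 m², €396,998.96):
Base rate for C-991 is 13.5% + €1.20/m².
Additional duty on C-991 from Solland: +24.3%. Applied ad valorem rate: 13.5% + 24.3% = 37.8%.
Duty = €396,998.96 × 37.8% + 3,517 × €1.20 = €154,286.01.
Total = €1,060.14 + €0.00 + €154,286.01 = €155,346.15.

€155,346.15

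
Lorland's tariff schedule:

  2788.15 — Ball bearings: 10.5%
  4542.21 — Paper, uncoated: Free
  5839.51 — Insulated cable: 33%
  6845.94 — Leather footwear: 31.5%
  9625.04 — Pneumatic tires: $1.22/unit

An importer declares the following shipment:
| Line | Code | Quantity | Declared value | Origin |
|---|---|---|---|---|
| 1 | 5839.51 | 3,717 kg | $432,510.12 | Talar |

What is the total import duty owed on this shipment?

Line 1 (5839.51, Talar, 3,717 kg, $432,510.12):
Base rate for 5839.51 is 33%.
Duty = $432,510.12 × 33% = $142,728.34.

$142,728.34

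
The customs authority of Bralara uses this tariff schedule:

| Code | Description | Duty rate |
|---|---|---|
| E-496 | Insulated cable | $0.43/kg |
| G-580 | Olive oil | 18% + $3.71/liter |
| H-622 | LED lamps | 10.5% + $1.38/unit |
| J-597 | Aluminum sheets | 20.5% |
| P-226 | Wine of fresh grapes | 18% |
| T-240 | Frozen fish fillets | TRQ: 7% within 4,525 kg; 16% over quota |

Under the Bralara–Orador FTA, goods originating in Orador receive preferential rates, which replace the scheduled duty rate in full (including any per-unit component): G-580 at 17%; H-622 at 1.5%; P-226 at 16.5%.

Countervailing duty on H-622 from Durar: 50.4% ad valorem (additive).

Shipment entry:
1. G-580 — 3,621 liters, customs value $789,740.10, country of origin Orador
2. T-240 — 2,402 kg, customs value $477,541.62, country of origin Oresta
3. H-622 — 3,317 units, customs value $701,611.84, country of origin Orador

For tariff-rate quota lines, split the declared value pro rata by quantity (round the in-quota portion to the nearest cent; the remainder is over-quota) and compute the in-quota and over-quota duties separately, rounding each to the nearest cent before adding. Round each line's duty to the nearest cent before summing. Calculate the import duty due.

Line 1 (G-580, Orador, 3,621 liters, $789,740.10):
Base rate for G-580 is 18% + $3.71/liter.
Origin Orador qualifies under the Bralara–Orador agreement and G-580 is covered: preferential rate 17% applies instead.
Duty = $789,740.10 × 17% = $134,255.82.
Line 2 (T-240, Oresta, 2,402 kg, $477,541.62):
Code T-240 is under a tariff-rate quota (threshold 4,525 kg). Quantity 2,402 kg is within the quota, so the in-quota rate 7% applies to the full value.
Duty = $477,541.62 × 7% = $33,427.91.
Line 3 (H-622, Orador, 3,317 units, $701,611.84):
Base rate for H-622 is 10.5% + $1.38/unit.
Origin Orador qualifies under the Bralara–Orador agreement and H-622 is covered: preferential rate 1.5% applies instead.
The additional-duty order on H-622 targets Durar, not Orador; it does not apply.
Duty = $701,611.84 × 1.5% = $10,524.18.
Total = $134,255.82 + $33,427.91 + $10,524.18 = $178,207.91.

$178,207.91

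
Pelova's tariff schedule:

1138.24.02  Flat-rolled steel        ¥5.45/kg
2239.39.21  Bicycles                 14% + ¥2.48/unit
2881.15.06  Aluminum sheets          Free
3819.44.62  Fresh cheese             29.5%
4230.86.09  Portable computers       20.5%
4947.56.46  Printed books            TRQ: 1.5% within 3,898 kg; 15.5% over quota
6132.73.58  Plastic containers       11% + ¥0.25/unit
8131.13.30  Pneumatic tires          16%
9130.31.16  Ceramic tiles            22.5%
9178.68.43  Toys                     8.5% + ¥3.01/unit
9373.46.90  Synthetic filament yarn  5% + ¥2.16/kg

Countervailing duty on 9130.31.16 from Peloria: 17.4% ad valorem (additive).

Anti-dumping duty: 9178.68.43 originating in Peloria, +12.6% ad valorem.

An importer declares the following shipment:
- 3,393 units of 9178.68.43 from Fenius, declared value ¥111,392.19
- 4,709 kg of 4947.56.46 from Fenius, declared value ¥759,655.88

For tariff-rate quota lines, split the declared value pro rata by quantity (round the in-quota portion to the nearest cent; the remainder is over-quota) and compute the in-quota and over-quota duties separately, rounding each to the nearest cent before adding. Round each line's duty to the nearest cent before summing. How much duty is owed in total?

Line 1 (9178.68.43, Fenius, 3,393 units, ¥111,392.19):
Base rate for 9178.68.43 is 8.5% + ¥3.01/unit.
The additional-duty order on 9178.68.43 targets Peloria, not Fenius; it does not apply.
Duty = ¥111,392.19 × 8.5% + 3,393 × ¥3.01 = ¥19,681.27.
Line 2 (4947.56.46, Fenius, 4,709 kg, ¥759,655.88):
Code 4947.56.46 is under a tariff-rate quota (threshold 3,898 kg). In-quota: 3,898 kg at 1.5%; over-quota: 811 kg at 15.5%.
Pro-rata value split: in-quota = ¥759,655.88 × 3,898/4,709 = ¥628,825.36; over-quota = ¥759,655.88 − ¥628,825.36 = ¥130,830.52.
In-quota duty = ¥628,825.36 × 1.5% = ¥9,432.38. Over-quota duty = ¥130,830.52 × 15.5% = ¥20,278.73.
Line duty = ¥9,432.38 + ¥20,278.73 = ¥29,711.11.
Total = ¥19,681.27 + ¥29,711.11 = ¥49,392.38.

¥49,392.38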